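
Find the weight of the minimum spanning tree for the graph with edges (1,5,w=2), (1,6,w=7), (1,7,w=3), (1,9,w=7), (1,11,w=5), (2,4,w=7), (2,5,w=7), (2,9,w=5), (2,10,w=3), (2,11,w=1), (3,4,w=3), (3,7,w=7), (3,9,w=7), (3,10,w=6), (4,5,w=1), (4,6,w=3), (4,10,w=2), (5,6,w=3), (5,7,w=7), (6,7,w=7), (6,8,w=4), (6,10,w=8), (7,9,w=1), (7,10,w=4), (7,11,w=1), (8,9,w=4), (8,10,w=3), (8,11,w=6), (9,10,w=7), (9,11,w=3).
20 (MST edges: (1,5,w=2), (1,7,w=3), (2,11,w=1), (3,4,w=3), (4,5,w=1), (4,6,w=3), (4,10,w=2), (7,9,w=1), (7,11,w=1), (8,10,w=3); sum of weights 2 + 3 + 1 + 3 + 1 + 3 + 2 + 1 + 1 + 3 = 20)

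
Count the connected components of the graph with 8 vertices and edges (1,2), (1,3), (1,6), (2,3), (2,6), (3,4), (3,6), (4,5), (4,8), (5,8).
2 (components: {1, 2, 3, 4, 5, 6, 8}, {7})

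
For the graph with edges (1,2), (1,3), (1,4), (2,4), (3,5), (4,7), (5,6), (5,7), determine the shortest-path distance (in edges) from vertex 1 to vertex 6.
3 (path: 1 -> 3 -> 5 -> 6, 3 edges)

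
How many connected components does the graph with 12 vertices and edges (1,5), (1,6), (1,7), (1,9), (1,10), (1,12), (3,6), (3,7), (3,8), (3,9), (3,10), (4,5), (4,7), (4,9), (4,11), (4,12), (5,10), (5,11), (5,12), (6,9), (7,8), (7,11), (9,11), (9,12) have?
2 (components: {1, 3, 4, 5, 6, 7, 8, 9, 10, 11, 12}, {2})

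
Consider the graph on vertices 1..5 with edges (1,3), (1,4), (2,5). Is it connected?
No, it has 2 components: {1, 3, 4}, {2, 5}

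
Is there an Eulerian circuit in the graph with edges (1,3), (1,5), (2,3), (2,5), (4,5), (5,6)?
No (2 vertices have odd degree: {4, 6}; Eulerian circuit requires 0)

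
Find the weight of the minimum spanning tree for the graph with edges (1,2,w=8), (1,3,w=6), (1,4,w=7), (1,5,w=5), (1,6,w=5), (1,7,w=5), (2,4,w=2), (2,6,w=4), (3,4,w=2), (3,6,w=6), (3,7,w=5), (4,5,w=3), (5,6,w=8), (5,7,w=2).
18 (MST edges: (1,5,w=5), (2,4,w=2), (2,6,w=4), (3,4,w=2), (4,5,w=3), (5,7,w=2); sum of weights 5 + 2 + 4 + 2 + 3 + 2 = 18)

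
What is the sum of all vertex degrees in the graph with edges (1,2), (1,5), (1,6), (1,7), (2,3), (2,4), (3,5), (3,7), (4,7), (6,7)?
20 (handshake: sum of degrees = 2|E| = 2 x 10 = 20)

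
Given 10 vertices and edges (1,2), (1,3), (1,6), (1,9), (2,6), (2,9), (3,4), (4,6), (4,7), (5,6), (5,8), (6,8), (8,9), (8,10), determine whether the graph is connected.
Yes (BFS from 1 visits [1, 2, 3, 6, 9, 4, 5, 8, 7, 10] — all 10 vertices reached)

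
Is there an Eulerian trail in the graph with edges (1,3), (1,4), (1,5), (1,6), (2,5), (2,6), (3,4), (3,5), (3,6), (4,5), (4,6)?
Yes — and in fact it has an Eulerian circuit (the graph is connected and all 6 vertices have even degree)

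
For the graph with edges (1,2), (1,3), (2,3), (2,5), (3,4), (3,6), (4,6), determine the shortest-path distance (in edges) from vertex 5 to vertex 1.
2 (path: 5 -> 2 -> 1, 2 edges)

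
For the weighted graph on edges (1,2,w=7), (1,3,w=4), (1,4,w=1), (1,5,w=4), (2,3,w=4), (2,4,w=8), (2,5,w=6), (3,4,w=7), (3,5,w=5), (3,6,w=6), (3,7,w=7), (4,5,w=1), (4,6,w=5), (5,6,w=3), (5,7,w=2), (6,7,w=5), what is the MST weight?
15 (MST edges: (1,3,w=4), (1,4,w=1), (2,3,w=4), (4,5,w=1), (5,6,w=3), (5,7,w=2); sum of weights 4 + 1 + 4 + 1 + 3 + 2 = 15)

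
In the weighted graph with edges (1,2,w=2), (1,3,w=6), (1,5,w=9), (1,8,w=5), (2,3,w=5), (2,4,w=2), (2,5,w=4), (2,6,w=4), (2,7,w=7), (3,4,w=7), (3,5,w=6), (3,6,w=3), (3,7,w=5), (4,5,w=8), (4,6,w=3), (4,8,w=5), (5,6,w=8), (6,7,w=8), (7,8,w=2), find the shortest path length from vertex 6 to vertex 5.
8 (path: 6 -> 5; weights 8 = 8)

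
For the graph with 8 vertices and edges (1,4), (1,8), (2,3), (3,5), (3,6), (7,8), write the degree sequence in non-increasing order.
[3, 2, 2, 1, 1, 1, 1, 1] (degrees: deg(1)=2, deg(2)=1, deg(3)=3, deg(4)=1, deg(5)=1, deg(6)=1, deg(7)=1, deg(8)=2)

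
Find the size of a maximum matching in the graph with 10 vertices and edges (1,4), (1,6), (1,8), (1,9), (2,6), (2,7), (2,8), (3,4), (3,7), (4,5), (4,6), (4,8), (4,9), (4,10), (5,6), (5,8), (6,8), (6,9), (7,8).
5 (matching: (1,9), (2,6), (3,7), (4,10), (5,8); upper bound floor(n/2) = floor(10/2) = 5)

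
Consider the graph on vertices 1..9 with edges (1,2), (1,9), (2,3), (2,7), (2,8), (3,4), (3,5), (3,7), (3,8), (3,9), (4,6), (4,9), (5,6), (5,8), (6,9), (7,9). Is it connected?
Yes (BFS from 1 visits [1, 2, 9, 3, 7, 8, 4, 6, 5] — all 9 vertices reached)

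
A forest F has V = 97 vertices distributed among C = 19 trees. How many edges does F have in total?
78 (Each of the 19 component trees on V_i vertices has V_i - 1 edges; summing gives V - C = 97 - 19 = 78)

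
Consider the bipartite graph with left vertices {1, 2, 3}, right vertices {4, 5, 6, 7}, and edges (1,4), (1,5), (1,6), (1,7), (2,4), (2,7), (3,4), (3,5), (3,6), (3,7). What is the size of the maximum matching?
3 (matching: (1,5), (2,7), (3,6); upper bound min(|L|,|R|) = min(3,4) = 3)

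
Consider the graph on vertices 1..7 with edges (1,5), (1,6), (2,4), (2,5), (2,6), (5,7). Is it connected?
No, it has 2 components: {1, 2, 4, 5, 6, 7}, {3}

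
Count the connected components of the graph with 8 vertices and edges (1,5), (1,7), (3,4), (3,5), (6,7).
3 (components: {1, 3, 4, 5, 6, 7}, {2}, {8})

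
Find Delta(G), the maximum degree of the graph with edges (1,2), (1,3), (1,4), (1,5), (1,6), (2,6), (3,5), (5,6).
5 (attained at vertex 1)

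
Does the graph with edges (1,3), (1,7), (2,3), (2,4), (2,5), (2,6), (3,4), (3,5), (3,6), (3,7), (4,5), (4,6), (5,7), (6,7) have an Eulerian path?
Yes — and in fact it has an Eulerian circuit (the graph is connected and all 7 vertices have even degree)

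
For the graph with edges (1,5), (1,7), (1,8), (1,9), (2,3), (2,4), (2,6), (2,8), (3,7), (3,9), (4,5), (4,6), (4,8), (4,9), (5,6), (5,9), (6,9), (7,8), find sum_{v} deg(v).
36 (handshake: sum of degrees = 2|E| = 2 x 18 = 36)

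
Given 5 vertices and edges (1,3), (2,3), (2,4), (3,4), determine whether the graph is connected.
No, it has 2 components: {1, 2, 3, 4}, {5}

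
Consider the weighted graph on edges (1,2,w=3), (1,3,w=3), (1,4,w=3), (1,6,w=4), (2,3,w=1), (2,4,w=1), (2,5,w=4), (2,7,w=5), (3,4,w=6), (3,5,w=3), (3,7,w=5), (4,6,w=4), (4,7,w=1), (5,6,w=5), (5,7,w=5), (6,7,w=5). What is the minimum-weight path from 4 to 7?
1 (path: 4 -> 7; weights 1 = 1)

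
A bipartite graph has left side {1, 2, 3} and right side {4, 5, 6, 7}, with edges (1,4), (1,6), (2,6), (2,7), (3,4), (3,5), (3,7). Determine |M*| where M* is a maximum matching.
3 (matching: (1,6), (2,7), (3,5); upper bound min(|L|,|R|) = min(3,4) = 3)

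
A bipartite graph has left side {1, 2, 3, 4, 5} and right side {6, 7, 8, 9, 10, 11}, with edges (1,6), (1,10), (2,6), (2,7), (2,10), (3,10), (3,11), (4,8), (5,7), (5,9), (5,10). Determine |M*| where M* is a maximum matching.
5 (matching: (1,10), (2,7), (3,11), (4,8), (5,9); upper bound min(|L|,|R|) = min(5,6) = 5)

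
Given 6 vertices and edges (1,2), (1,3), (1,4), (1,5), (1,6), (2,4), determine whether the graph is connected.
Yes (BFS from 1 visits [1, 2, 3, 4, 5, 6] — all 6 vertices reached)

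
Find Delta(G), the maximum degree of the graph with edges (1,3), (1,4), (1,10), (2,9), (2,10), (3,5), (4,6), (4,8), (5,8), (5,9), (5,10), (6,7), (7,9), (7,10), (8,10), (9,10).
6 (attained at vertex 10)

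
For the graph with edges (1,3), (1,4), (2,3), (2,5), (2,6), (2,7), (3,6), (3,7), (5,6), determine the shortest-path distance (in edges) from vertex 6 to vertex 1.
2 (path: 6 -> 3 -> 1, 2 edges)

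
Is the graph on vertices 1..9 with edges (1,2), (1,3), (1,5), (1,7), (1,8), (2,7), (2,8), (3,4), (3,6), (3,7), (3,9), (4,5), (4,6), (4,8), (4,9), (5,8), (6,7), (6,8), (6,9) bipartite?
No (odd cycle of length 3: 2 -> 1 -> 8 -> 2)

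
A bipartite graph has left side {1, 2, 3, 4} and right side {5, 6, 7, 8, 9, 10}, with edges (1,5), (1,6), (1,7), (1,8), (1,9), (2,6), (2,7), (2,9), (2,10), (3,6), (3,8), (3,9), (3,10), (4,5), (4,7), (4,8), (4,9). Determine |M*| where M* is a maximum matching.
4 (matching: (1,9), (2,10), (3,8), (4,7); upper bound min(|L|,|R|) = min(4,6) = 4)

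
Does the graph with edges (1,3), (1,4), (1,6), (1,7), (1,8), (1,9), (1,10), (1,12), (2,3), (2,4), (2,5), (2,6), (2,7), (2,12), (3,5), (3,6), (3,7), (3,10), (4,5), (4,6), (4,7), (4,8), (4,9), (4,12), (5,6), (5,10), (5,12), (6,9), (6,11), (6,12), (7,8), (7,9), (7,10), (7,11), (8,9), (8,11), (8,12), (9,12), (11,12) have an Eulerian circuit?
Yes (the graph is connected and all 12 vertices have even degree)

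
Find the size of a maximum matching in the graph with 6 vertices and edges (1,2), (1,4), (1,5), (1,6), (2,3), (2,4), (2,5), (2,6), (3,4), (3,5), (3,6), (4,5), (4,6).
3 (matching: (1,6), (2,3), (4,5); upper bound floor(n/2) = floor(6/2) = 3)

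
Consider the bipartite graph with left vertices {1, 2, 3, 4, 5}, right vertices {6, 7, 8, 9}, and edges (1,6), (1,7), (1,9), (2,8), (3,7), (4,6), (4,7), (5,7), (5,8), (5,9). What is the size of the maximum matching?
4 (matching: (1,9), (2,8), (3,7), (4,6); upper bound min(|L|,|R|) = min(5,4) = 4)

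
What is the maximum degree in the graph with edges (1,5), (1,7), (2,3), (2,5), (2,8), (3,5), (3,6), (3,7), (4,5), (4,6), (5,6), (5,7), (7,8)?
6 (attained at vertex 5)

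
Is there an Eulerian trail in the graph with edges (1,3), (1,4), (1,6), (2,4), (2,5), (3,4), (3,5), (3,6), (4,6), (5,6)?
Yes (the graph is connected and exactly 2 vertices have odd degree: {1, 5}; any Eulerian path must start and end at those)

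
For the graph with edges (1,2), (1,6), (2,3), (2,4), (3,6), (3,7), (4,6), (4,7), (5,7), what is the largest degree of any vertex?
3 (attained at vertices 2, 3, 4, 6, 7)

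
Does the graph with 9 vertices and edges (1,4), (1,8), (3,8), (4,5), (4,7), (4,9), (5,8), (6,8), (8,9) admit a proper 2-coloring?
Yes. Partition: {1, 2, 3, 5, 6, 7, 9}, {4, 8}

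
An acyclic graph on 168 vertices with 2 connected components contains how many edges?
166 (Each of the 2 component trees on V_i vertices has V_i - 1 edges; summing gives V - C = 168 - 2 = 166)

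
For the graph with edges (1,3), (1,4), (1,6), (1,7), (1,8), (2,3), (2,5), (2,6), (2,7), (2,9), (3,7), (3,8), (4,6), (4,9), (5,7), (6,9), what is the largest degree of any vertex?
5 (attained at vertices 1, 2)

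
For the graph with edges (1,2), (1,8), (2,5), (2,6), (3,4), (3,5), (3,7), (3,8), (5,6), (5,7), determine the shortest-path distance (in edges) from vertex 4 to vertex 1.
3 (path: 4 -> 3 -> 8 -> 1, 3 edges)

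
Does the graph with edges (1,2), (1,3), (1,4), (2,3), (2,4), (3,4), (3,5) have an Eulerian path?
No (4 vertices have odd degree: {1, 2, 4, 5}; Eulerian path requires 0 or 2)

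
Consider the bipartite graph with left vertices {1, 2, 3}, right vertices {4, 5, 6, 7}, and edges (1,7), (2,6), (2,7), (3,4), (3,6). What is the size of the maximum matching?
3 (matching: (1,7), (2,6), (3,4); upper bound min(|L|,|R|) = min(3,4) = 3)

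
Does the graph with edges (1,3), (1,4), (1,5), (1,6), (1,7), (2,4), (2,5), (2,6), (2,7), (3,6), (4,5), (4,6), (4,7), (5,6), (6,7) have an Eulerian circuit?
No (2 vertices have odd degree: {1, 4}; Eulerian circuit requires 0)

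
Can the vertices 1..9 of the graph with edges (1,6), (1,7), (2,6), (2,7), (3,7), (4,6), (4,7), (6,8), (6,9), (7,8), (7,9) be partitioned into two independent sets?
Yes. Partition: {1, 2, 3, 4, 5, 8, 9}, {6, 7}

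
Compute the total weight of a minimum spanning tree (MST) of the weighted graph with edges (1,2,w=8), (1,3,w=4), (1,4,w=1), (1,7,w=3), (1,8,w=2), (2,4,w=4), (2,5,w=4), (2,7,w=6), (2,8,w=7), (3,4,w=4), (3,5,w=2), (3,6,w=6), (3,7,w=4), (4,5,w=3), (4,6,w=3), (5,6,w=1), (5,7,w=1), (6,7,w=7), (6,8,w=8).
14 (MST edges: (1,4,w=1), (1,7,w=3), (1,8,w=2), (2,4,w=4), (3,5,w=2), (5,6,w=1), (5,7,w=1); sum of weights 1 + 3 + 2 + 4 + 2 + 1 + 1 = 14)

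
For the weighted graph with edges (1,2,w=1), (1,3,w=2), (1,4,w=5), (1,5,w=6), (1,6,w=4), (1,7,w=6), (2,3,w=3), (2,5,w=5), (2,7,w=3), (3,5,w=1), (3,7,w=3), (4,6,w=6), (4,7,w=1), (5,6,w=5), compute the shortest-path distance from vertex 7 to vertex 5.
4 (path: 7 -> 3 -> 5; weights 3 + 1 = 4)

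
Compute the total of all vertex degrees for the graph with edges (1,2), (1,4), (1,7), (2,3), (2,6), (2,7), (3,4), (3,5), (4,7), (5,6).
20 (handshake: sum of degrees = 2|E| = 2 x 10 = 20)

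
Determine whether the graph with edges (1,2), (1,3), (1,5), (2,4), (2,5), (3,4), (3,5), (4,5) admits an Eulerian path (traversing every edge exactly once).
No (4 vertices have odd degree: {1, 2, 3, 4}; Eulerian path requires 0 or 2)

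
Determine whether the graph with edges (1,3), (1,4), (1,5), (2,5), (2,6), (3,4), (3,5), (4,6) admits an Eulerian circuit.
No (4 vertices have odd degree: {1, 3, 4, 5}; Eulerian circuit requires 0)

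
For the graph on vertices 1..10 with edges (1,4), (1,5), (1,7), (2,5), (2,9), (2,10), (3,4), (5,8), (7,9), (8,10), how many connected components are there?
2 (components: {1, 2, 3, 4, 5, 7, 8, 9, 10}, {6})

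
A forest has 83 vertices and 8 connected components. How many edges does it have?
75 (Each of the 8 component trees on V_i vertices has V_i - 1 edges; summing gives V - C = 83 - 8 = 75)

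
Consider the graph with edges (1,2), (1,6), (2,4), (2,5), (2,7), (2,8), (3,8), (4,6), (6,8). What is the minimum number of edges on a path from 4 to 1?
2 (path: 4 -> 2 -> 1, 2 edges)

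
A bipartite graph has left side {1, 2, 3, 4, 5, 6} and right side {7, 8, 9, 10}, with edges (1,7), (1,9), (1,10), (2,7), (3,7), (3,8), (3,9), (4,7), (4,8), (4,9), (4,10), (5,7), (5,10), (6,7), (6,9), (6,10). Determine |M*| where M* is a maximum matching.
4 (matching: (1,10), (2,7), (3,9), (4,8); upper bound min(|L|,|R|) = min(6,4) = 4)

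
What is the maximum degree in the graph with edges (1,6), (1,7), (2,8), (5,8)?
2 (attained at vertices 1, 8)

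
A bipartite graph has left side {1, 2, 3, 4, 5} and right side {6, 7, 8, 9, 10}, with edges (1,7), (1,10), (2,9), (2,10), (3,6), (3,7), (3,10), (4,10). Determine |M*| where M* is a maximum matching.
4 (matching: (1,7), (2,9), (3,6), (4,10); upper bound min(|L|,|R|) = min(5,5) = 5)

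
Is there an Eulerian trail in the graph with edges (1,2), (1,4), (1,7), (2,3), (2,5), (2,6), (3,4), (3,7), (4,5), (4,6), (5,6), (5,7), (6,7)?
Yes (the graph is connected and exactly 2 vertices have odd degree: {1, 3}; any Eulerian path must start and end at those)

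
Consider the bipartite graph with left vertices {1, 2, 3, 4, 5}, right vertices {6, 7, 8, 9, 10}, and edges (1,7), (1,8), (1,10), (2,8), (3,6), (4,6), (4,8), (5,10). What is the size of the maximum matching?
4 (matching: (1,7), (2,8), (3,6), (5,10); upper bound min(|L|,|R|) = min(5,5) = 5)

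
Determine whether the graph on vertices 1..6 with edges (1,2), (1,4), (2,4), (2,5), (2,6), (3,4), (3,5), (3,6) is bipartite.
No (odd cycle of length 3: 2 -> 1 -> 4 -> 2)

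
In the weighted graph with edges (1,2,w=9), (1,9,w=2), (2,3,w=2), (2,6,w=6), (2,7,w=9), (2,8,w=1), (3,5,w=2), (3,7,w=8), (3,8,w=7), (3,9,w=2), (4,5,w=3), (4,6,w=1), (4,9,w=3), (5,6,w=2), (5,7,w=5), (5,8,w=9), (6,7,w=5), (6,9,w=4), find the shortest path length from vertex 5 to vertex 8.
5 (path: 5 -> 3 -> 2 -> 8; weights 2 + 2 + 1 = 5)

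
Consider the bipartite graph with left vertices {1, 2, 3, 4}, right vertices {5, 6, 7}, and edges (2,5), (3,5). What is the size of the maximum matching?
1 (matching: (2,5); upper bound min(|L|,|R|) = min(4,3) = 3)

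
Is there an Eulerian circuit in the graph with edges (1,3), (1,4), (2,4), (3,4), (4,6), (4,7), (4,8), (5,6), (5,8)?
No (2 vertices have odd degree: {2, 7}; Eulerian circuit requires 0)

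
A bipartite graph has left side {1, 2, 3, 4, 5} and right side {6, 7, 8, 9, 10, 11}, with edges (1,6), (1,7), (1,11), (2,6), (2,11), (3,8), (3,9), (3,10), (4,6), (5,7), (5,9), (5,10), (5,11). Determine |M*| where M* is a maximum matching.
5 (matching: (1,7), (2,11), (3,10), (4,6), (5,9); upper bound min(|L|,|R|) = min(5,6) = 5)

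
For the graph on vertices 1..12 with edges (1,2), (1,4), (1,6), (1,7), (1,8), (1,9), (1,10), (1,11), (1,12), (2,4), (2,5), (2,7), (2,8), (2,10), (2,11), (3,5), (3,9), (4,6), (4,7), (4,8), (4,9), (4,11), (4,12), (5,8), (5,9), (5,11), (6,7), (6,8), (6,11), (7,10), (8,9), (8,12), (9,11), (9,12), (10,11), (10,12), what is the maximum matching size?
6 (matching: (1,10), (2,8), (3,9), (4,12), (5,11), (6,7); upper bound floor(n/2) = floor(12/2) = 6)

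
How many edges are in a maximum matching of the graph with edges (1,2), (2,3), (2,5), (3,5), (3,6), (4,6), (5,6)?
3 (matching: (1,2), (3,5), (4,6); upper bound floor(n/2) = floor(6/2) = 3)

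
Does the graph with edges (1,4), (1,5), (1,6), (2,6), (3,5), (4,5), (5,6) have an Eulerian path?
No (4 vertices have odd degree: {1, 2, 3, 6}; Eulerian path requires 0 or 2)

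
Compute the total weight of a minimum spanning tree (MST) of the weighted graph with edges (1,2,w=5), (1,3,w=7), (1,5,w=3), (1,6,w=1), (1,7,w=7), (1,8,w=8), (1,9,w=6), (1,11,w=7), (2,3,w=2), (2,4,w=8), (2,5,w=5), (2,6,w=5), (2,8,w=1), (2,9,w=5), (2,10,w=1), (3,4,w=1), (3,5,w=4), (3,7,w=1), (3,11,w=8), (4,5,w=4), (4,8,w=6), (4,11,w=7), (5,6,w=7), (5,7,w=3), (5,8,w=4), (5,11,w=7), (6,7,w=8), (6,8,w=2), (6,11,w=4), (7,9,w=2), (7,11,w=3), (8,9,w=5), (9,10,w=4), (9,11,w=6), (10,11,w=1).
15 (MST edges: (1,5,w=3), (1,6,w=1), (2,3,w=2), (2,8,w=1), (2,10,w=1), (3,4,w=1), (3,7,w=1), (6,8,w=2), (7,9,w=2), (10,11,w=1); sum of weights 3 + 1 + 2 + 1 + 1 + 1 + 1 + 2 + 2 + 1 = 15)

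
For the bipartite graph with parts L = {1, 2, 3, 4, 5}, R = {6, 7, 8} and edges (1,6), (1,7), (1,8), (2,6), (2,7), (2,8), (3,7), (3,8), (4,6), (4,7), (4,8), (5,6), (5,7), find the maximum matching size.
3 (matching: (1,8), (2,7), (4,6); upper bound min(|L|,|R|) = min(5,3) = 3)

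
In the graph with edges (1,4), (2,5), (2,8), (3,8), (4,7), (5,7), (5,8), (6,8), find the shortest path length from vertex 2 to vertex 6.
2 (path: 2 -> 8 -> 6, 2 edges)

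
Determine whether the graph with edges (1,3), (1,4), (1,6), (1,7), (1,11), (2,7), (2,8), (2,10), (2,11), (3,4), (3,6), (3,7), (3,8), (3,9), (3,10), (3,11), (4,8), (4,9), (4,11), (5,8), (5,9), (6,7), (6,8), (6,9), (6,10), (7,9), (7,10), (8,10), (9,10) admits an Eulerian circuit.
No (2 vertices have odd degree: {1, 4}; Eulerian circuit requires 0)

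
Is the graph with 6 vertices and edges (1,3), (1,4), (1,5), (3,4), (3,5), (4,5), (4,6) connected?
No, it has 2 components: {1, 3, 4, 5, 6}, {2}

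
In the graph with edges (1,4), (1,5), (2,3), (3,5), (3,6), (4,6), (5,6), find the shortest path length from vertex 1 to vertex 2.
3 (path: 1 -> 5 -> 3 -> 2, 3 edges)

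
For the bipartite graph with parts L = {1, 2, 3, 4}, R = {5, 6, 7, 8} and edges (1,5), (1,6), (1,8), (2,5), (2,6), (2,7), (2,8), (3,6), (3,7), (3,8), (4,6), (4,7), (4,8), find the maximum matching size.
4 (matching: (1,8), (2,5), (3,6), (4,7); upper bound min(|L|,|R|) = min(4,4) = 4)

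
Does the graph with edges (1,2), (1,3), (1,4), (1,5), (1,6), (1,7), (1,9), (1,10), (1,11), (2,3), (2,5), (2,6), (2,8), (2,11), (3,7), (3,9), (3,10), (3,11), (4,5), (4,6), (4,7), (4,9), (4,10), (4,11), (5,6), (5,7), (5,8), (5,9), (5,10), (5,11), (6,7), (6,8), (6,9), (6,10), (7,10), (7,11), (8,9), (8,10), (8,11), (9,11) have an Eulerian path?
No (6 vertices have odd degree: {1, 4, 5, 7, 9, 10}; Eulerian path requires 0 or 2)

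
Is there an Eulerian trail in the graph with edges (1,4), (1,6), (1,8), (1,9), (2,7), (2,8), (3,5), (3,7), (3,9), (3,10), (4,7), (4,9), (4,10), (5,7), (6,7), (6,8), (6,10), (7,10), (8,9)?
Yes — and in fact it has an Eulerian circuit (the graph is connected and all 10 vertices have even degree)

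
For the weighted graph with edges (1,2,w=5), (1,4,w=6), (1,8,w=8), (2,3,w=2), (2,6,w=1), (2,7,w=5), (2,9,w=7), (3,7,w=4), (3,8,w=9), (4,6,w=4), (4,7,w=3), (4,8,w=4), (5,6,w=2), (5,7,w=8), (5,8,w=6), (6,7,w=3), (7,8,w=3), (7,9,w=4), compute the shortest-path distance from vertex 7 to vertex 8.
3 (path: 7 -> 8; weights 3 = 3)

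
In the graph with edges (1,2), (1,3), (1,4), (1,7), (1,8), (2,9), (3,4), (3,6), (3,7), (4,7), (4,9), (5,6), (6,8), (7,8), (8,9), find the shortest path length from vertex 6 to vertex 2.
3 (path: 6 -> 8 -> 9 -> 2, 3 edges)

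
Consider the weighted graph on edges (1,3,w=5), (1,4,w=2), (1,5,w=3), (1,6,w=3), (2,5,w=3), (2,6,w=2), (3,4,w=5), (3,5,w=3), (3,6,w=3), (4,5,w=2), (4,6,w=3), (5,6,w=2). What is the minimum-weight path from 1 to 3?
5 (path: 1 -> 3; weights 5 = 5)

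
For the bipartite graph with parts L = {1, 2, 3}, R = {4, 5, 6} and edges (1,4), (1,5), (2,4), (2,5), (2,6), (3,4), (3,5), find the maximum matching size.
3 (matching: (1,5), (2,6), (3,4); upper bound min(|L|,|R|) = min(3,3) = 3)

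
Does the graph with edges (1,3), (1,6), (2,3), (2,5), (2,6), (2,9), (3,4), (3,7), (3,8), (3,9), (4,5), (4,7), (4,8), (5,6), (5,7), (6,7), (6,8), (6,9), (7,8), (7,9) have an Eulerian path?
Yes — and in fact it has an Eulerian circuit (the graph is connected and all 9 vertices have even degree)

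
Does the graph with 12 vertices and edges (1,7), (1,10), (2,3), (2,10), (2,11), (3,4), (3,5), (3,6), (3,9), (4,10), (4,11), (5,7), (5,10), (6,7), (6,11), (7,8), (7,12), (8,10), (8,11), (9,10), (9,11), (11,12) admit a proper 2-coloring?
Yes. Partition: {1, 2, 4, 5, 6, 8, 9, 12}, {3, 7, 10, 11}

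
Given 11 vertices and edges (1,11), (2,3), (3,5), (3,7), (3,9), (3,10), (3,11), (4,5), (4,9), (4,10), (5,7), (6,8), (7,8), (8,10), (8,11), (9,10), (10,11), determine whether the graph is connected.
Yes (BFS from 1 visits [1, 11, 3, 8, 10, 2, 5, 7, 9, 6, 4] — all 11 vertices reached)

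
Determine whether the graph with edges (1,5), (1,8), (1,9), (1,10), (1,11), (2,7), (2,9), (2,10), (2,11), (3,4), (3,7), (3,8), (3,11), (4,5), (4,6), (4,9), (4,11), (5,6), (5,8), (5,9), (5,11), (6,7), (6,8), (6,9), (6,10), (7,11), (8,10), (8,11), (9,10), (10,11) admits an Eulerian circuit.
No (2 vertices have odd degree: {1, 4}; Eulerian circuit requires 0)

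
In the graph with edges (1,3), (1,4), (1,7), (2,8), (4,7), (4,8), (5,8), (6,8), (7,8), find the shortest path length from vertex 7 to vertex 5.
2 (path: 7 -> 8 -> 5, 2 edges)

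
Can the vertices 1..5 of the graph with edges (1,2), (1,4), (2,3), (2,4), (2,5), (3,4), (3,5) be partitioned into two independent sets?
No (odd cycle of length 3: 4 -> 1 -> 2 -> 4)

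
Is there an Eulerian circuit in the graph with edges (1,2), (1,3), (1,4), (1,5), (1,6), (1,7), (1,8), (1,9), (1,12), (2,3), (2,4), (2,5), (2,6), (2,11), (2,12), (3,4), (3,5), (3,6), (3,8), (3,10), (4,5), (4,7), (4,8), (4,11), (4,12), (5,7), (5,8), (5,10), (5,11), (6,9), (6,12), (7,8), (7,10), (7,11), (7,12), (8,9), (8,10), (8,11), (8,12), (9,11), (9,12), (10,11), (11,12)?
No (8 vertices have odd degree: {1, 2, 3, 6, 7, 8, 9, 10}; Eulerian circuit requires 0)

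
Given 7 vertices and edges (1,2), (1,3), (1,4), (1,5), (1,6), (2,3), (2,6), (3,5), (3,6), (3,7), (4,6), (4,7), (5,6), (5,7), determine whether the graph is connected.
Yes (BFS from 1 visits [1, 2, 3, 4, 5, 6, 7] — all 7 vertices reached)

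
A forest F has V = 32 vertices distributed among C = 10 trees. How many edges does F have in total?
22 (Each of the 10 component trees on V_i vertices has V_i - 1 edges; summing gives V - C = 32 - 10 = 22)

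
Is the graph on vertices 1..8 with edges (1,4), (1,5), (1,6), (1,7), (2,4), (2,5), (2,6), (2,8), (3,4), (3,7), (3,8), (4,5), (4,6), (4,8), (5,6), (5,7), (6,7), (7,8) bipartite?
No (odd cycle of length 3: 5 -> 1 -> 4 -> 5)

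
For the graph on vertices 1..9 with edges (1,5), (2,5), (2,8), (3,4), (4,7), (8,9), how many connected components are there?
3 (components: {1, 2, 5, 8, 9}, {3, 4, 7}, {6})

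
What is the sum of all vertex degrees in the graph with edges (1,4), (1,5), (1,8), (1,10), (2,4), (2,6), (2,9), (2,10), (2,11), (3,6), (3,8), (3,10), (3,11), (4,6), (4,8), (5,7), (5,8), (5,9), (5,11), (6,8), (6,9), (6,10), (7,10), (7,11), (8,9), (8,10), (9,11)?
54 (handshake: sum of degrees = 2|E| = 2 x 27 = 54)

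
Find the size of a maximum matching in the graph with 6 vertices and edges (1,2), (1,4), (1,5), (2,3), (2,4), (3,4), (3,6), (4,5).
3 (matching: (1,2), (3,6), (4,5); upper bound floor(n/2) = floor(6/2) = 3)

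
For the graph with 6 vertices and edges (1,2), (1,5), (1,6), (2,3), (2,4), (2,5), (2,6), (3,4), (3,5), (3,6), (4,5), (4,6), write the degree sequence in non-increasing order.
[5, 4, 4, 4, 4, 3] (degrees: deg(1)=3, deg(2)=5, deg(3)=4, deg(4)=4, deg(5)=4, deg(6)=4)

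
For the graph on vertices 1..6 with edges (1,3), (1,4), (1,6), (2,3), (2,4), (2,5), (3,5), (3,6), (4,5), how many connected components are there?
1 (components: {1, 2, 3, 4, 5, 6})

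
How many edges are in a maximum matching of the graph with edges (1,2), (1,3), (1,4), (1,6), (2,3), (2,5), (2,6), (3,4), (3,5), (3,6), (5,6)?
3 (matching: (1,6), (2,5), (3,4); upper bound floor(n/2) = floor(6/2) = 3)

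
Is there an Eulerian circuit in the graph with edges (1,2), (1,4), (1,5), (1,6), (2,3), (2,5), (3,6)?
No (2 vertices have odd degree: {2, 4}; Eulerian circuit requires 0)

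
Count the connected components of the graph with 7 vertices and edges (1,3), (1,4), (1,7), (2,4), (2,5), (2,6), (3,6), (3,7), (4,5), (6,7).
1 (components: {1, 2, 3, 4, 5, 6, 7})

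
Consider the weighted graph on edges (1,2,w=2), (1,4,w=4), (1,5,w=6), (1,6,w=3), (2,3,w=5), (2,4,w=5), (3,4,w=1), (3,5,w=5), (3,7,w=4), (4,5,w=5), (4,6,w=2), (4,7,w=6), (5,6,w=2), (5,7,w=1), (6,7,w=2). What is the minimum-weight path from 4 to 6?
2 (path: 4 -> 6; weights 2 = 2)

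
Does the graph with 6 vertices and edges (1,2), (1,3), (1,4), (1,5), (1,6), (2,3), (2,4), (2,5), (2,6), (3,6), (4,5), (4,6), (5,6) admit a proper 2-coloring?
No (odd cycle of length 3: 4 -> 1 -> 6 -> 4)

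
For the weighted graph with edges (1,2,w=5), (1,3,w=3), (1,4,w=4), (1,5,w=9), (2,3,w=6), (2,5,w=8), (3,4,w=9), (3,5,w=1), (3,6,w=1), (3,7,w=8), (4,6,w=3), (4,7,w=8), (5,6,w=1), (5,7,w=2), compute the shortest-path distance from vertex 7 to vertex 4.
6 (path: 7 -> 5 -> 6 -> 4; weights 2 + 1 + 3 = 6)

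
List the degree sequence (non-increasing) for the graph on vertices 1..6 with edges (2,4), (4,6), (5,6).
[2, 2, 1, 1, 0, 0] (degrees: deg(1)=0, deg(2)=1, deg(3)=0, deg(4)=2, deg(5)=1, deg(6)=2)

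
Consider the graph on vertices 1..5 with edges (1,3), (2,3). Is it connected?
No, it has 3 components: {1, 2, 3}, {4}, {5}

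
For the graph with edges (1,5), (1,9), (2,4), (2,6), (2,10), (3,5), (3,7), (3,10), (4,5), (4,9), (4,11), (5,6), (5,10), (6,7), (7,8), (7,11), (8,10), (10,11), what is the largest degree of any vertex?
5 (attained at vertices 5, 10)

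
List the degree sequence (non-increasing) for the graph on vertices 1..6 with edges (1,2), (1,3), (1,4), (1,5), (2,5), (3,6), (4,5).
[4, 3, 2, 2, 2, 1] (degrees: deg(1)=4, deg(2)=2, deg(3)=2, deg(4)=2, deg(5)=3, deg(6)=1)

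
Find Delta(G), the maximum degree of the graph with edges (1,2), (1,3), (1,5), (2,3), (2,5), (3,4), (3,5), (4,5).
4 (attained at vertices 3, 5)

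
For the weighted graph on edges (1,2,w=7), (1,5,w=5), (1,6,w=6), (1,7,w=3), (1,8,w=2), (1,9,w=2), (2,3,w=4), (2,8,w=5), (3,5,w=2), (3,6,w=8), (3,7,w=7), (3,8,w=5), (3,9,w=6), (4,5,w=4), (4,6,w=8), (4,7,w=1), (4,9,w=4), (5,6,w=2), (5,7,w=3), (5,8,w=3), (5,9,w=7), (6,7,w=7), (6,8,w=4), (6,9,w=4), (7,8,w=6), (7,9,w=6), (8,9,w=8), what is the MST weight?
19 (MST edges: (1,7,w=3), (1,8,w=2), (1,9,w=2), (2,3,w=4), (3,5,w=2), (4,7,w=1), (5,6,w=2), (5,8,w=3); sum of weights 3 + 2 + 2 + 4 + 2 + 1 + 2 + 3 = 19)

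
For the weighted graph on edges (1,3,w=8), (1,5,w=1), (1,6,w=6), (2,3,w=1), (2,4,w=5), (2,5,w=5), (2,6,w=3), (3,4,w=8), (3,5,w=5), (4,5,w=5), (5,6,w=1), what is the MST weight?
11 (MST edges: (1,5,w=1), (2,3,w=1), (2,4,w=5), (2,6,w=3), (5,6,w=1); sum of weights 1 + 1 + 5 + 3 + 1 = 11)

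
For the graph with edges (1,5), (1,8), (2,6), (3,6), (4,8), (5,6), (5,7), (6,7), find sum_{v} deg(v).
16 (handshake: sum of degrees = 2|E| = 2 x 8 = 16)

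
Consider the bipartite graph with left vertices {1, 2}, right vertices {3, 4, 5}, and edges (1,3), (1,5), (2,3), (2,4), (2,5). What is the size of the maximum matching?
2 (matching: (1,5), (2,4); upper bound min(|L|,|R|) = min(2,3) = 2)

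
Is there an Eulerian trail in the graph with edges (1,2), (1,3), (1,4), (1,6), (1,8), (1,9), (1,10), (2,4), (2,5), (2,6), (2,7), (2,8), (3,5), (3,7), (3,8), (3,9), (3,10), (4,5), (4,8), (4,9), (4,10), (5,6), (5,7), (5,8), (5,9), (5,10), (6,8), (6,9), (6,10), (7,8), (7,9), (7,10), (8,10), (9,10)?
Yes (the graph is connected and exactly 2 vertices have odd degree: {1, 9}; any Eulerian path must start and end at those)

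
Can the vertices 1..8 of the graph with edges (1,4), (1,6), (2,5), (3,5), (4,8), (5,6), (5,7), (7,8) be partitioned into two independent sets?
Yes. Partition: {1, 5, 8}, {2, 3, 4, 6, 7}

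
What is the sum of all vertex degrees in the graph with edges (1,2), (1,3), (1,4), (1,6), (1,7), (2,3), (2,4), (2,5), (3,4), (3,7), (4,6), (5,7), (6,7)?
26 (handshake: sum of degrees = 2|E| = 2 x 13 = 26)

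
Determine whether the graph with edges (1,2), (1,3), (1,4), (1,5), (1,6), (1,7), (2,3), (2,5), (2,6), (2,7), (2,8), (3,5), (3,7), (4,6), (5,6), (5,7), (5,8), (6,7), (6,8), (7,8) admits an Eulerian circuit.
Yes (the graph is connected and all 8 vertices have even degree)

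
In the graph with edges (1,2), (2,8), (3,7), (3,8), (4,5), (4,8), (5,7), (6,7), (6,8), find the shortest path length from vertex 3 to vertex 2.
2 (path: 3 -> 8 -> 2, 2 edges)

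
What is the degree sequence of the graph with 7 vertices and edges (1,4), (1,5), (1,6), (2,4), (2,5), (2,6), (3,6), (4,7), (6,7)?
[4, 3, 3, 3, 2, 2, 1] (degrees: deg(1)=3, deg(2)=3, deg(3)=1, deg(4)=3, deg(5)=2, deg(6)=4, deg(7)=2)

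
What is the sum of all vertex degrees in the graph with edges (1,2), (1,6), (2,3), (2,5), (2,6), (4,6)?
12 (handshake: sum of degrees = 2|E| = 2 x 6 = 12)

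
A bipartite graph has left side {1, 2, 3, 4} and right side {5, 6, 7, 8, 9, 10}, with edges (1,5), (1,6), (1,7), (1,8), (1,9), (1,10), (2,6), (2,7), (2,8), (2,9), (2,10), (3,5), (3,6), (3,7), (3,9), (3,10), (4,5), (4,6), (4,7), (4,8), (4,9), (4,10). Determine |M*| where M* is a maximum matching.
4 (matching: (1,10), (2,9), (3,7), (4,8); upper bound min(|L|,|R|) = min(4,6) = 4)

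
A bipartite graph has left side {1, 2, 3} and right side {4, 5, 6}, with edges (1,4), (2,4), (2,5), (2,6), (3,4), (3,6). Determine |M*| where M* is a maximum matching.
3 (matching: (1,4), (2,5), (3,6); upper bound min(|L|,|R|) = min(3,3) = 3)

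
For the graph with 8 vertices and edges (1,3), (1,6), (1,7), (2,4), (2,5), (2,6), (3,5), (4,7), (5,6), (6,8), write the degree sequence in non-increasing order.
[4, 3, 3, 3, 2, 2, 2, 1] (degrees: deg(1)=3, deg(2)=3, deg(3)=2, deg(4)=2, deg(5)=3, deg(6)=4, deg(7)=2, deg(8)=1)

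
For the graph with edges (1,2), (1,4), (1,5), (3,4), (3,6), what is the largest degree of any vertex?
3 (attained at vertex 1)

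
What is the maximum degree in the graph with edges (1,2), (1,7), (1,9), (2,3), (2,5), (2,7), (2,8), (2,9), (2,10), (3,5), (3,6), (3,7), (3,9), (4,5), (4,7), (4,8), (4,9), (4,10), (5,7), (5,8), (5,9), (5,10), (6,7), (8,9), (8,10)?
7 (attained at vertices 2, 5)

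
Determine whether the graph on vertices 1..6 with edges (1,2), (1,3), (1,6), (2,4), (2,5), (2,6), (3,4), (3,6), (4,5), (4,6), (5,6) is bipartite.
No (odd cycle of length 3: 2 -> 1 -> 6 -> 2)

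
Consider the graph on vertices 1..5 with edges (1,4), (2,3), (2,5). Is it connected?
No, it has 2 components: {1, 4}, {2, 3, 5}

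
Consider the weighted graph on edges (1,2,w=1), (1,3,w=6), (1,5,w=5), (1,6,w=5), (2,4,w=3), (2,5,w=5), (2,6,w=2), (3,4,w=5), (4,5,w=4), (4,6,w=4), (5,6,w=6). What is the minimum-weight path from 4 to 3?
5 (path: 4 -> 3; weights 5 = 5)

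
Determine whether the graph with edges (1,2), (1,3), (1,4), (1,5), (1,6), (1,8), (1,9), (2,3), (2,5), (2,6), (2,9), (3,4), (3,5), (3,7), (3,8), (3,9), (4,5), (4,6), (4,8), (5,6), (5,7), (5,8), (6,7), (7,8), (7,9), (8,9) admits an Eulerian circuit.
No (8 vertices have odd degree: {1, 2, 3, 4, 5, 6, 7, 9}; Eulerian circuit requires 0)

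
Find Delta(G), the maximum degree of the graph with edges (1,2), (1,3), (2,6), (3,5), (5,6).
2 (attained at vertices 1, 2, 3, 5, 6)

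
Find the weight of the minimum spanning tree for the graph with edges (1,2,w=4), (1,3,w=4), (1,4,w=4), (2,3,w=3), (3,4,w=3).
10 (MST edges: (1,2,w=4), (2,3,w=3), (3,4,w=3); sum of weights 4 + 3 + 3 = 10)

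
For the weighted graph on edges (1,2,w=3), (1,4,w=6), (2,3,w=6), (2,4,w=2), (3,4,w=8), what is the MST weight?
11 (MST edges: (1,2,w=3), (2,3,w=6), (2,4,w=2); sum of weights 3 + 6 + 2 = 11)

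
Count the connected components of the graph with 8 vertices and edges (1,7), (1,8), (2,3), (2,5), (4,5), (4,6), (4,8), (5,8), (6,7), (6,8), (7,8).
1 (components: {1, 2, 3, 4, 5, 6, 7, 8})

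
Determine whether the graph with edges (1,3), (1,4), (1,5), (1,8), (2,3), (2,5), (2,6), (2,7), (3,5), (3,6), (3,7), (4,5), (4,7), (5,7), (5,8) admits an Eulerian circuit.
No (2 vertices have odd degree: {3, 4}; Eulerian circuit requires 0)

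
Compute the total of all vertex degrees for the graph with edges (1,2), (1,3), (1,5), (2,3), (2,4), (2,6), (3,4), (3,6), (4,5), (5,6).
20 (handshake: sum of degrees = 2|E| = 2 x 10 = 20)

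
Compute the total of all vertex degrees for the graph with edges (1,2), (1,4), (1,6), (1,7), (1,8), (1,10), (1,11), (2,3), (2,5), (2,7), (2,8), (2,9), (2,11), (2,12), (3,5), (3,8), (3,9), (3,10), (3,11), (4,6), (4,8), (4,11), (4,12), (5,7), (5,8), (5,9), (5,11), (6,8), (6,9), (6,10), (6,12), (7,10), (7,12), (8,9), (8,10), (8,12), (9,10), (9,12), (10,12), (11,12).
80 (handshake: sum of degrees = 2|E| = 2 x 40 = 80)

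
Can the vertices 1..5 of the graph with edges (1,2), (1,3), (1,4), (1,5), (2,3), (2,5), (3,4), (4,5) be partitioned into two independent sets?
No (odd cycle of length 3: 3 -> 1 -> 4 -> 3)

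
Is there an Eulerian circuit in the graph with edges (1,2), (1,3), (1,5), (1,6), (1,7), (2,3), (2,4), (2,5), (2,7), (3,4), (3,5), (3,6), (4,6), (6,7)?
No (6 vertices have odd degree: {1, 2, 3, 4, 5, 7}; Eulerian circuit requires 0)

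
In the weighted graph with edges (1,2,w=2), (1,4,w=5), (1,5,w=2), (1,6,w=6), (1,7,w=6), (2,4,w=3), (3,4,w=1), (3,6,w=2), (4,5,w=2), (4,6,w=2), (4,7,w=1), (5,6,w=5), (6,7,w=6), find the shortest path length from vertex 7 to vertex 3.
2 (path: 7 -> 4 -> 3; weights 1 + 1 = 2)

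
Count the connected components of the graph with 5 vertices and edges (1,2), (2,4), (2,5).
2 (components: {1, 2, 4, 5}, {3})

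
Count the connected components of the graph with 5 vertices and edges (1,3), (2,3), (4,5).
2 (components: {1, 2, 3}, {4, 5})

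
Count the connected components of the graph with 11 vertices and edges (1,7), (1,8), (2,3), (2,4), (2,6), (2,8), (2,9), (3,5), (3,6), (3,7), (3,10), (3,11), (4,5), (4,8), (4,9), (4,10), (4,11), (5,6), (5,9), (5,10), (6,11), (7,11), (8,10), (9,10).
1 (components: {1, 2, 3, 4, 5, 6, 7, 8, 9, 10, 11})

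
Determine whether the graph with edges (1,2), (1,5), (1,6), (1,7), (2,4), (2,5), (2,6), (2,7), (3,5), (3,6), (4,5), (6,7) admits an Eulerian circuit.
No (2 vertices have odd degree: {2, 7}; Eulerian circuit requires 0)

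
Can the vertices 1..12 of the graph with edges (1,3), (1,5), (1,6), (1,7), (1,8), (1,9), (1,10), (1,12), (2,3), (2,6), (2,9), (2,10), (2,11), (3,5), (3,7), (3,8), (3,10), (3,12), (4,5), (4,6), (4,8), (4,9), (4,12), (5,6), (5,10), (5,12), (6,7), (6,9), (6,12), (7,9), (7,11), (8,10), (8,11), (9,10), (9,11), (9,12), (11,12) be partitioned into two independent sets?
No (odd cycle of length 3: 5 -> 1 -> 12 -> 5)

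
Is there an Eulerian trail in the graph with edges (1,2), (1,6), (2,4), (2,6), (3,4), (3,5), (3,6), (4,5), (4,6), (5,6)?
No (4 vertices have odd degree: {2, 3, 5, 6}; Eulerian path requires 0 or 2)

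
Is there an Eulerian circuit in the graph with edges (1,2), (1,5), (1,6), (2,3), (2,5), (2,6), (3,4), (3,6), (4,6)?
No (2 vertices have odd degree: {1, 3}; Eulerian circuit requires 0)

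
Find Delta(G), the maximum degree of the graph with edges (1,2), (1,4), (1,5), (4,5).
3 (attained at vertex 1)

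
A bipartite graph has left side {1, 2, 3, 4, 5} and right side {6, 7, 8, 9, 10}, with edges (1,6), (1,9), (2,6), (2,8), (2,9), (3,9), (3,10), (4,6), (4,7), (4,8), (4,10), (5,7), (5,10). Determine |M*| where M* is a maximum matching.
5 (matching: (1,9), (2,8), (3,10), (4,6), (5,7); upper bound min(|L|,|R|) = min(5,5) = 5)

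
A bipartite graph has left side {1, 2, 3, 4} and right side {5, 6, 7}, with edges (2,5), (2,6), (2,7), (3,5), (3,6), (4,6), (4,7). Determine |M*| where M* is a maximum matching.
3 (matching: (2,7), (3,5), (4,6); upper bound min(|L|,|R|) = min(4,3) = 3)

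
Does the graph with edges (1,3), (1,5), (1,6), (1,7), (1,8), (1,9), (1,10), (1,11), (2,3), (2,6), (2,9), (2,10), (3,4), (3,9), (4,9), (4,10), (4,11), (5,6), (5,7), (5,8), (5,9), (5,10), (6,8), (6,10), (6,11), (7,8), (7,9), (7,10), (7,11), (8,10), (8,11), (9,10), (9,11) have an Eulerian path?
Yes — and in fact it has an Eulerian circuit (the graph is connected and all 11 vertices have even degree)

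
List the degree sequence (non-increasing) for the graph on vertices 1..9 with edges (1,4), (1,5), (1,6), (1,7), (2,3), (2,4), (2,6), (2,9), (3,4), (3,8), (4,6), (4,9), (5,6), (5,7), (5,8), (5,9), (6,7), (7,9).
[5, 5, 5, 4, 4, 4, 4, 3, 2] (degrees: deg(1)=4, deg(2)=4, deg(3)=3, deg(4)=5, deg(5)=5, deg(6)=5, deg(7)=4, deg(8)=2, deg(9)=4)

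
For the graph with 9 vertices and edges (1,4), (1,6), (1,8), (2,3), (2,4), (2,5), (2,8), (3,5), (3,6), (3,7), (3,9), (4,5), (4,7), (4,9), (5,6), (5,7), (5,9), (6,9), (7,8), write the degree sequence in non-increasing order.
[6, 5, 5, 4, 4, 4, 4, 3, 3] (degrees: deg(1)=3, deg(2)=4, deg(3)=5, deg(4)=5, deg(5)=6, deg(6)=4, deg(7)=4, deg(8)=3, deg(9)=4)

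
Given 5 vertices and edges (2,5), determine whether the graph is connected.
No, it has 4 components: {1}, {2, 5}, {3}, {4}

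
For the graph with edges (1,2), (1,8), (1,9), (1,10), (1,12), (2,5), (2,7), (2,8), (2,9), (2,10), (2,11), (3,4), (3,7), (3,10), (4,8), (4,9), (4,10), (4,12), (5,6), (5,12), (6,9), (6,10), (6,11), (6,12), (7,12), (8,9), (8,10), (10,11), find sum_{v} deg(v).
56 (handshake: sum of degrees = 2|E| = 2 x 28 = 56)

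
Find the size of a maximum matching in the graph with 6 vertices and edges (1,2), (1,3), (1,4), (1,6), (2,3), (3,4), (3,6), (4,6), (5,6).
3 (matching: (1,4), (2,3), (5,6); upper bound floor(n/2) = floor(6/2) = 3)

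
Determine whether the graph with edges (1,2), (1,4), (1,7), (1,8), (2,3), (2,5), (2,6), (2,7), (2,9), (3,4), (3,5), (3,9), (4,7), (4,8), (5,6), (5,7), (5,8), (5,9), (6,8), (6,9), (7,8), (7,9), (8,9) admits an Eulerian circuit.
Yes (the graph is connected and all 9 vertices have even degree)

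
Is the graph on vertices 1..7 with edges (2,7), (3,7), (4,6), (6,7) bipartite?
Yes. Partition: {1, 2, 3, 5, 6}, {4, 7}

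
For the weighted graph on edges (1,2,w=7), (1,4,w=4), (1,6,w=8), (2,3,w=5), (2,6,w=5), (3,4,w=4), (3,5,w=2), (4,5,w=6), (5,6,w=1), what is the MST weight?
16 (MST edges: (1,4,w=4), (2,6,w=5), (3,4,w=4), (3,5,w=2), (5,6,w=1); sum of weights 4 + 5 + 4 + 2 + 1 = 16)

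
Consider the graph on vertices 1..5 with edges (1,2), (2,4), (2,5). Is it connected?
No, it has 2 components: {1, 2, 4, 5}, {3}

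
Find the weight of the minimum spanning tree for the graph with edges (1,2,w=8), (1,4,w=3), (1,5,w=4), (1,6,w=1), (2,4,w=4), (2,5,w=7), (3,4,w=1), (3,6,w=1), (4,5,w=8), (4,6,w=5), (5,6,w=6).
11 (MST edges: (1,5,w=4), (1,6,w=1), (2,4,w=4), (3,4,w=1), (3,6,w=1); sum of weights 4 + 1 + 4 + 1 + 1 = 11)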